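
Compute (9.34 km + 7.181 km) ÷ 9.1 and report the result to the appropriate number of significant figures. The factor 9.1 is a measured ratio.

1.8 km

9.34 km + 7.181 km = 16.521 km; the sum is limited to 2 decimal places (4 s.f.).
Carrying full precision, 16.521 ÷ 9.1 = 1.81549450549… km; 9.1 has 2 s.f., so the result keeps min(4, 2) = 2 s.f.
Rounded to 2 significant figures: 1.8 km.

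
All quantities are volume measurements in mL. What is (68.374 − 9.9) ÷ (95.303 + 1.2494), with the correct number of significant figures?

6.06 × 10⁻¹

68.374 − 9.9 = 58.474, limited to 1 d.p. → 3 s.f.; 95.303 + 1.2494 = 96.5524, limited to 3 d.p. → 5 s.f.
Carrying full precision, 58.474 ÷ 96.5524 = 0.605619332093…; keep min(3, 5) = 3 s.f.
Rounded to 3 significant figures: 6.06 × 10⁻¹.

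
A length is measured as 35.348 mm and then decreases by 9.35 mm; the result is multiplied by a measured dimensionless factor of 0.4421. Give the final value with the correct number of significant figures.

11.49 mm

35.348 mm − 9.35 mm = 25.998 mm; the difference is limited to 2 decimal places (4 s.f.).
Carrying full precision, 25.998 × 0.4421 = 11.4937158 mm; 0.4421 has 4 s.f., so the result keeps min(4, 4) = 4 s.f.
Rounded to 4 significant figures: 11.49 mm.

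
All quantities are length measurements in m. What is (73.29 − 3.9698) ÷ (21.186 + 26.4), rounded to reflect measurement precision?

73.29 − 3.9698 = 69.3202, limited to 2 d.p. → 4 s.f.; 21.186 + 26.4 = 47.586, limited to 1 d.p. → 3 s.f.
Carrying full precision, 69.3202 ÷ 47.586 = 1.45673517421…; keep min(4, 3) = 3 s.f.
Rounded to 3 significant figures: 1.46.

1.46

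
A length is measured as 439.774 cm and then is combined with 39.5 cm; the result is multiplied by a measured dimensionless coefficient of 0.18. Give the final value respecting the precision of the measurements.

86 cm

439.774 cm + 39.5 cm = 479.274 cm; the sum is limited to 1 decimal place (4 s.f.).
Carrying full precision, 479.274 × 0.18 = 86.26932 cm; 0.18 has 2 s.f., so the result keeps min(4, 2) = 2 s.f.
Rounded to 2 significant figures: 86 cm.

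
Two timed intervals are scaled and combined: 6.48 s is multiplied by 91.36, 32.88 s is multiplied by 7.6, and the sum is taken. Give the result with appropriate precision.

6.48 × 91.36 = 592.0128 → 5.92 × 10² s (3 s.f., last digit at the 10^0 place).
32.88 × 7.6 = 249.888 → 2.5 × 10² s (2 s.f., last digit at the 10^1 place).
Sum: 841.9008 s; keep the coarser place, 10^1.
Result: 8.4 × 10² s.

8.4 × 10² s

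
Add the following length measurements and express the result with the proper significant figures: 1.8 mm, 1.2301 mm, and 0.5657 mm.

1.8 mm + 1.2301 mm + 0.5657 mm = 3.5958 mm.
Addition/subtraction keeps the fewest decimal places: 1.8 → 1 decimal place, 1.2301 → 4 decimal places, 0.5657 → 4 decimal places; limit is 1.
Rounded to 1 decimal place: 3.6 mm.

3.6 mm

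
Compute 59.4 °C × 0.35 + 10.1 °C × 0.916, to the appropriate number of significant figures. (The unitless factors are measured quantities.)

59.4 × 0.35 = 20.79 → 21 °C (2 s.f., last digit at the 10^0 place).
10.1 × 0.916 = 9.2516 → 9.25 °C (3 s.f., last digit at the 10^-2 place).
Sum: 30.0416 °C; keep the coarser place, 10^0.
Result: 30. °C.

30. °C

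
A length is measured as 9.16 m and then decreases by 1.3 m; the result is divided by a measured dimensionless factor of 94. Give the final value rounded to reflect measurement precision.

9.16 m − 1.3 m = 7.86 m; the difference is limited to 1 decimal place (2 s.f.).
Carrying full precision, 7.86 ÷ 94 = 0.0836170212766… m; 94 has 2 s.f., so the result keeps min(2, 2) = 2 s.f.
Rounded to 2 significant figures: 0.084 m.

0.084 m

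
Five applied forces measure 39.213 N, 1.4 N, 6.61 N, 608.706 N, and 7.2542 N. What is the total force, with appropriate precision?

39.213 N + 1.4 N + 6.61 N + 608.706 N + 7.2542 N = 663.1832 N.
Addition/subtraction keeps the fewest decimal places: 39.213 → 3 decimal places, 1.4 → 1 decimal place, 6.61 → 2 decimal places, 608.706 → 3 decimal places, 7.2542 → 4 decimal places; limit is 1.
Rounded to 1 decimal place: 663.2 N.

663.2 N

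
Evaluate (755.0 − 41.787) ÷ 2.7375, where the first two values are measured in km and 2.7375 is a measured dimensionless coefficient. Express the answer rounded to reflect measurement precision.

755.0 km − 41.787 km = 713.213 km; the difference is limited to 1 decimal place (4 s.f.).
Carrying full precision, 713.213 ÷ 2.7375 = 260.534429224… km; 2.7375 has 5 s.f., so the result keeps min(4, 5) = 4 s.f.
Rounded to 4 significant figures: 260.5 km.

260.5 km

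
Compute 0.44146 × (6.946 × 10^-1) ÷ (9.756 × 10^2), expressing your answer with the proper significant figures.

3.143 × 10^-4

0.44146 × (6.946 × 10^-1) ÷ (9.756 × 10^2) = 0.000314307211972…
Multiplication/division keeps the fewest significant figures: 0.44146 → 5 s.f., 6.946 × 10^-1 → 4 s.f., 9.756 × 10^2 → 4 s.f.; limit is 4.
Rounded to 4 significant figures: 3.143 × 10^-4.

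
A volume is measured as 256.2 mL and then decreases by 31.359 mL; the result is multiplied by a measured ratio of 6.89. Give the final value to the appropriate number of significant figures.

1.55 × 10^3 mL

256.2 mL − 31.359 mL = 224.841 mL; the difference is limited to 1 decimal place (4 s.f.).
Carrying full precision, 224.841 × 6.89 = 1549.15449 mL; 6.89 has 3 s.f., so the result keeps min(4, 3) = 3 s.f.
Rounded to 3 significant figures: 1.55 × 10^3 mL.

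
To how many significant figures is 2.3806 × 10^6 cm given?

2.3806 × 10^6: in scientific notation every digit of the coefficient is significant.

5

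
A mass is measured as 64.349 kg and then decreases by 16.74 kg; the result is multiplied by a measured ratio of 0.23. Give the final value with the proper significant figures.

64.349 kg − 16.74 kg = 47.609 kg; the difference is limited to 2 decimal places (4 s.f.).
Carrying full precision, 47.609 × 0.23 = 10.95007 kg; 0.23 has 2 s.f., so the result keeps min(4, 2) = 2 s.f.
Rounded to 2 significant figures: 11 kg.

11 kg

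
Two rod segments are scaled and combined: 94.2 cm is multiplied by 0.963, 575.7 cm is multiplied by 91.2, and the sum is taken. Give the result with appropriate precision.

94.2 × 0.963 = 90.7146 → 90.7 cm (3 s.f., last digit at the 10^-1 place).
575.7 × 91.2 = 52503.84 → 5.25 × 10⁴ cm (3 s.f., last digit at the 10^2 place).
Sum: 52594.5546 cm; keep the coarser place, 10^2.
Result: 5.26 × 10⁴ cm.

5.26 × 10⁴ cm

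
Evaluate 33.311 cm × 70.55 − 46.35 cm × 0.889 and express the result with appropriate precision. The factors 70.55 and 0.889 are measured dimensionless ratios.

2309 cm

33.311 × 70.55 = 2350.09105 → 2350. cm (4 s.f., last digit at the 10^0 place).
46.35 × 0.889 = 41.20515 → 41.2 cm (3 s.f., last digit at the 10^-1 place).
Difference: 2308.8859 cm; keep the coarser place, 10^0.
Result: 2309 cm.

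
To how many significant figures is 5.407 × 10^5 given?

5.407 × 10^5: in scientific notation every digit of the coefficient is significant.

4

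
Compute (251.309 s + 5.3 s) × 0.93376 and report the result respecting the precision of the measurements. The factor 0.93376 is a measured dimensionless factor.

239.6 s

251.309 s + 5.3 s = 256.609 s; the sum is limited to 1 decimal place (4 s.f.).
Carrying full precision, 256.609 × 0.93376 = 239.61121984 s; 0.93376 has 5 s.f., so the result keeps min(4, 5) = 4 s.f.
Rounded to 4 significant figures: 239.6 s.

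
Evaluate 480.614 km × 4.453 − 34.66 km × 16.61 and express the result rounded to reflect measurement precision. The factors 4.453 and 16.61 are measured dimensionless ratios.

480.614 × 4.453 = 2140.174142 → 2.140 × 10^3 km (4 s.f., last digit at the 10^0 place).
34.66 × 16.61 = 575.7026 → 5.757 × 10^2 km (4 s.f., last digit at the 10^-1 place).
Difference: 1564.471542 km; keep the coarser place, 10^0.
Result: 1564 km.

1564 km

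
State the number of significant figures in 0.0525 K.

3

0.0525: leading zeros are not significant.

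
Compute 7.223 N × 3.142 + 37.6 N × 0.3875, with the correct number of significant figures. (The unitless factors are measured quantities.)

37.3 N

7.223 × 3.142 = 22.694666 → 22.69 N (4 s.f., last digit at the 10^-2 place).
37.6 × 0.3875 = 14.57 → 14.6 N (3 s.f., last digit at the 10^-1 place).
Sum: 37.264666 N; keep the coarser place, 10^-1.
Result: 37.3 N.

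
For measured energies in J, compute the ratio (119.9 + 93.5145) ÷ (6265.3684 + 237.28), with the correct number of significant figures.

119.9 + 93.5145 = 213.4145, limited to 1 d.p. → 4 s.f.; 6265.3684 + 237.28 = 6502.6484, limited to 2 d.p. → 6 s.f.
Carrying full precision, 213.4145 ÷ 6502.6484 = 0.0328196277689…; keep min(4, 6) = 4 s.f.
Rounded to 4 significant figures: 0.03282.

0.03282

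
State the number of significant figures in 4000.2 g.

5

4000.2: zeros between nonzero digits are significant.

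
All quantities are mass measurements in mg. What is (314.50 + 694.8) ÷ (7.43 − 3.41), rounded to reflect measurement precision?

251

314.50 + 694.8 = 1009.30, limited to 1 d.p. → 5 s.f.; 7.43 − 3.41 = 4.02, limited to 2 d.p. → 3 s.f.
Carrying full precision, 1009.30 ÷ 4.02 = 251.069651741…; keep min(5, 3) = 3 s.f.
Rounded to 3 significant figures: 251.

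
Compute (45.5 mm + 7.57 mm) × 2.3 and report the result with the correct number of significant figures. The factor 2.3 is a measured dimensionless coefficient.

1.2 × 10^2 mm

45.5 mm + 7.57 mm = 53.07 mm; the sum is limited to 1 decimal place (3 s.f.).
Carrying full precision, 53.07 × 2.3 = 122.061 mm; 2.3 has 2 s.f., so the result keeps min(3, 2) = 2 s.f.
Rounded to 2 significant figures: 1.2 × 10^2 mm.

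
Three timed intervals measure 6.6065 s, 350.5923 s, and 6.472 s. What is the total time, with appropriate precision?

363.671 s

6.6065 s + 350.5923 s + 6.472 s = 363.6708 s.
Addition/subtraction keeps the fewest decimal places: 6.6065 → 4 decimal places, 350.5923 → 4 decimal places, 6.472 → 3 decimal places; limit is 3.
Rounded to 3 decimal places: 363.671 s.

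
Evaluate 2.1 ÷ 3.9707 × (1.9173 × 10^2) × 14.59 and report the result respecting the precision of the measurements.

2.1 ÷ 3.9707 × (1.9173 × 10^2) × 14.59 = 1479.44077115…
Multiplication/division keeps the fewest significant figures: 2.1 → 2 s.f., 3.9707 → 5 s.f., 1.9173 × 10^2 → 5 s.f., 14.59 → 4 s.f.; limit is 2.
Rounded to 2 significant figures: 1.5 × 10^3.

1.5 × 10^3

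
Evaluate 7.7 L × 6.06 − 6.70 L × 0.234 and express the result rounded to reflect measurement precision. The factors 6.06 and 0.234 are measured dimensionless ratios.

7.7 × 6.06 = 46.662 → 47 L (2 s.f., last digit at the 10^0 place).
6.70 × 0.234 = 1.5678 → 1.57 L (3 s.f., last digit at the 10^-2 place).
Difference: 45.0942 L; keep the coarser place, 10^0.
Result: 45 L.

45 L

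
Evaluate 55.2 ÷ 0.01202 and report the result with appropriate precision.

55.2 ÷ 0.01202 = 4592.34608985…
Multiplication/division keeps the fewest significant figures: 55.2 → 3 s.f., 0.01202 → 4 s.f.; limit is 3.
Rounded to 3 significant figures: 4.59 × 10^3.

4.59 × 10^3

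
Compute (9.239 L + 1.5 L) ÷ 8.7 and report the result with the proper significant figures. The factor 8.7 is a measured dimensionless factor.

1.2 L

9.239 L + 1.5 L = 10.739 L; the sum is limited to 1 decimal place (3 s.f.).
Carrying full precision, 10.739 ÷ 8.7 = 1.23436781609… L; 8.7 has 2 s.f., so the result keeps min(3, 2) = 2 s.f.
Rounded to 2 significant figures: 1.2 L.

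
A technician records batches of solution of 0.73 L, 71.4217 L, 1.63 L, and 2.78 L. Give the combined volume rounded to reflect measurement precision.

76.56 L

0.73 L + 71.4217 L + 1.63 L + 2.78 L = 76.5617 L.
Addition/subtraction keeps the fewest decimal places: 0.73 → 2 decimal places, 71.4217 → 4 decimal places, 1.63 → 2 decimal places, 2.78 → 2 decimal places; limit is 2.
Rounded to 2 decimal places: 76.56 L.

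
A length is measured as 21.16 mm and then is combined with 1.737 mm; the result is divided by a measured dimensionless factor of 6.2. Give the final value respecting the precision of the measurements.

3.7 mm

21.16 mm + 1.737 mm = 22.897 mm; the sum is limited to 2 decimal places (4 s.f.).
Carrying full precision, 22.897 ÷ 6.2 = 3.69306451613… mm; 6.2 has 2 s.f., so the result keeps min(4, 2) = 2 s.f.
Rounded to 2 significant figures: 3.7 mm.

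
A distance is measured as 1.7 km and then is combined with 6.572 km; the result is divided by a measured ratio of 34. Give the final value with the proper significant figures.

1.7 km + 6.572 km = 8.272 km; the sum is limited to 1 decimal place (2 s.f.).
Carrying full precision, 8.272 ÷ 34 = 0.243294117647… km; 34 has 2 s.f., so the result keeps min(2, 2) = 2 s.f.
Rounded to 2 significant figures: 0.24 km.

0.24 km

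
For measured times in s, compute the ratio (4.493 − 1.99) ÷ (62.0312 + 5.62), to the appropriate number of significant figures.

0.0370

4.493 − 1.99 = 2.503, limited to 2 d.p. → 3 s.f.; 62.0312 + 5.62 = 67.6512, limited to 2 d.p. → 4 s.f.
Carrying full precision, 2.503 ÷ 67.6512 = 0.0369986046072…; keep min(3, 4) = 3 s.f.
Rounded to 3 significant figures: 0.0370.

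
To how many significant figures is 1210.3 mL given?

1210.3: zeros between nonzero digits are significant.

5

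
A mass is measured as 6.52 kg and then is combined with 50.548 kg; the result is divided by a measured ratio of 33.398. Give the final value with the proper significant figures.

6.52 kg + 50.548 kg = 57.068 kg; the sum is limited to 2 decimal places (4 s.f.).
Carrying full precision, 57.068 ÷ 33.398 = 1.70872507336… kg; 33.398 has 5 s.f., so the result keeps min(4, 5) = 4 s.f.
Rounded to 4 significant figures: 1.709 kg.

1.709 kg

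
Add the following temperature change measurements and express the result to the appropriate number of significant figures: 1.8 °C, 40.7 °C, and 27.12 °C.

69.6 °C

1.8 °C + 40.7 °C + 27.12 °C = 69.62 °C.
Addition/subtraction keeps the fewest decimal places: 1.8 → 1 decimal place, 40.7 → 1 decimal place, 27.12 → 2 decimal places; limit is 1.
Rounded to 1 decimal place: 69.6 °C.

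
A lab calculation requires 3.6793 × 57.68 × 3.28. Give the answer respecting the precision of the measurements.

6.96 × 10^2

3.6793 × 57.68 × 3.28 = 696.08823872
Multiplication/division keeps the fewest significant figures: 3.6793 → 5 s.f., 57.68 → 4 s.f., 3.28 → 3 s.f.; limit is 3.
Rounded to 3 significant figures: 6.96 × 10^2.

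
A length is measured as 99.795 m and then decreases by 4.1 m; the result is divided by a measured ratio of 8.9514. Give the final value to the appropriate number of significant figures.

99.795 m − 4.1 m = 95.695 m; the difference is limited to 1 decimal place (3 s.f.).
Carrying full precision, 95.695 ÷ 8.9514 = 10.6905065129… m; 8.9514 has 5 s.f., so the result keeps min(3, 5) = 3 s.f.
Rounded to 3 significant figures: 10.7 m.

10.7 m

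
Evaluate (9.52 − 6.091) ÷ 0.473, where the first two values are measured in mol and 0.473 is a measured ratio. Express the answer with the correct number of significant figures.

7.25 mol

9.52 mol − 6.091 mol = 3.429 mol; the difference is limited to 2 decimal places (3 s.f.).
Carrying full precision, 3.429 ÷ 0.473 = 7.24947145877… mol; 0.473 has 3 s.f., so the result keeps min(3, 3) = 3 s.f.
Rounded to 3 significant figures: 7.25 mol.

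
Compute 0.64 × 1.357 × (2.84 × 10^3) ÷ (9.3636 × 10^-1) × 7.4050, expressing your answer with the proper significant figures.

0.64 × 1.357 × (2.84 × 10^3) ÷ (9.3636 × 10^-1) × 7.4050 = 19505.6475031…
Multiplication/division keeps the fewest significant figures: 0.64 → 2 s.f., 1.357 → 4 s.f., 2.84 × 10^3 → 3 s.f., 9.3636 × 10^-1 → 5 s.f., 7.4050 → 5 s.f.; limit is 2.
Rounded to 2 significant figures: 2.0 × 10^4.

2.0 × 10^4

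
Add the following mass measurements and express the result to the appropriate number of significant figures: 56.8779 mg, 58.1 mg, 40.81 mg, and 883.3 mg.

56.8779 mg + 58.1 mg + 40.81 mg + 883.3 mg = 1039.0879 mg.
Addition/subtraction keeps the fewest decimal places: 56.8779 → 4 decimal places, 58.1 → 1 decimal place, 40.81 → 2 decimal places, 883.3 → 1 decimal place; limit is 1.
Rounded to 1 decimal place: 1039.1 mg.

1039.1 mg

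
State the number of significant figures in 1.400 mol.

4

1.400: trailing zeros after a decimal point are significant.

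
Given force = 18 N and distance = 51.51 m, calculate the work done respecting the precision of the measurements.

work done = 18 N × 51.51 m = 927.18 J.
18 has 2 significant figures; 51.51 has 4.
Division/multiplication keeps the fewest: 2 significant figures.
Rounded: 9.3 × 10² J.

9.3 × 10² J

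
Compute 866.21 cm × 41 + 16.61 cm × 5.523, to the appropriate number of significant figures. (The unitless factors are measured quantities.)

3.6 × 10^4 cm

866.21 × 41 = 35514.61 → 3.6 × 10^4 cm (2 s.f., last digit at the 10^3 place).
16.61 × 5.523 = 91.73703 → 91.74 cm (4 s.f., last digit at the 10^-2 place).
Sum: 35606.34703 cm; keep the coarser place, 10^3.
Result: 3.6 × 10^4 cm.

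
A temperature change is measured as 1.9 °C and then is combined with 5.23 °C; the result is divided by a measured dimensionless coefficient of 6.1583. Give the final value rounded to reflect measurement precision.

1.9 °C + 5.23 °C = 7.13 °C; the sum is limited to 1 decimal place (2 s.f.).
Carrying full precision, 7.13 ÷ 6.1583 = 1.15778705162… °C; 6.1583 has 5 s.f., so the result keeps min(2, 5) = 2 s.f.
Rounded to 2 significant figures: 1.2 °C.

1.2 °C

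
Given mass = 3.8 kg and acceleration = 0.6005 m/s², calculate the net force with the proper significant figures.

net force = 3.8 kg × 0.6005 m/s² = 2.2819 N.
3.8 has 2 significant figures; 0.6005 has 4.
Division/multiplication keeps the fewest: 2 significant figures.
Rounded: 2.3 N.

2.3 N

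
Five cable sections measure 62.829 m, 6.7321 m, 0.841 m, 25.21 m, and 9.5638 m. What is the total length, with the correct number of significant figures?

1.0518 × 10^2 m

62.829 m + 6.7321 m + 0.841 m + 25.21 m + 9.5638 m = 105.1759 m.
Addition/subtraction keeps the fewest decimal places: 62.829 → 3 decimal places, 6.7321 → 4 decimal places, 0.841 → 3 decimal places, 25.21 → 2 decimal places, 9.5638 → 4 decimal places; limit is 2.
Rounded to 2 decimal places: 1.0518 × 10^2 m.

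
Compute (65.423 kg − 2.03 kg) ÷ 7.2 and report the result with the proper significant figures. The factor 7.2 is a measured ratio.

65.423 kg − 2.03 kg = 63.393 kg; the difference is limited to 2 decimal places (4 s.f.).
Carrying full precision, 63.393 ÷ 7.2 = 8.80458333333… kg; 7.2 has 2 s.f., so the result keeps min(4, 2) = 2 s.f.
Rounded to 2 significant figures: 8.8 kg.

8.8 kg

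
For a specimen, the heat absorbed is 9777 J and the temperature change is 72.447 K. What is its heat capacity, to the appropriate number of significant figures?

135.0 J/K

heat capacity = 9777 J ÷ 72.447 K = 134.953828316… J/K.
9777 has 4 significant figures; 72.447 has 5.
Division/multiplication keeps the fewest: 4 significant figures.
Rounded: 135.0 J/K.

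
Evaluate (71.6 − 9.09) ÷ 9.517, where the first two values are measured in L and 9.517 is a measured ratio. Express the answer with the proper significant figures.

71.6 L − 9.09 L = 62.51 L; the difference is limited to 1 decimal place (3 s.f.).
Carrying full precision, 62.51 ÷ 9.517 = 6.5682462961… L; 9.517 has 4 s.f., so the result keeps min(3, 4) = 3 s.f.
Rounded to 3 significant figures: 6.57 L.

6.57 L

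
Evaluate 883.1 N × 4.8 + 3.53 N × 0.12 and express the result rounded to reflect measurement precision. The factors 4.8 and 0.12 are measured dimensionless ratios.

883.1 × 4.8 = 4238.88 → 4.2 × 10³ N (2 s.f., last digit at the 10^2 place).
3.53 × 0.12 = 0.4236 → 0.42 N (2 s.f., last digit at the 10^-2 place).
Sum: 4239.3036 N; keep the coarser place, 10^2.
Result: 4.2 × 10³ N.

4.2 × 10³ N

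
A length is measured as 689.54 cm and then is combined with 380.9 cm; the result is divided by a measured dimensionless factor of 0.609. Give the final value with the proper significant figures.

1.76 × 10³ cm

689.54 cm + 380.9 cm = 1070.44 cm; the sum is limited to 1 decimal place (5 s.f.).
Carrying full precision, 1070.44 ÷ 0.609 = 1757.70114943… cm; 0.609 has 3 s.f., so the result keeps min(5, 3) = 3 s.f.
Rounded to 3 significant figures: 1.76 × 10³ cm.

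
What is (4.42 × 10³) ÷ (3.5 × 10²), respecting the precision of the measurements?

(4.42 × 10³) ÷ (3.5 × 10²) = 12.6285714286…
Multiplication/division keeps the fewest significant figures: 4.42 × 10³ → 3 s.f., 3.5 × 10² → 2 s.f.; limit is 2.
Rounded to 2 significant figures: 13.

13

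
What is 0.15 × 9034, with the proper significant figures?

0.15 × 9034 = 1355.1
Multiplication/division keeps the fewest significant figures: 0.15 → 2 s.f., 9034 → 4 s.f.; limit is 2.
Rounded to 2 significant figures: 1.4 × 10³.

1.4 × 10³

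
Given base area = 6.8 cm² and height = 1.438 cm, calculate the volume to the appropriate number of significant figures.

9.8 cm³

volume = 6.8 cm² × 1.438 cm = 9.7784 cm³.
6.8 has 2 significant figures; 1.438 has 4.
Division/multiplication keeps the fewest: 2 significant figures.
Rounded: 9.8 cm³.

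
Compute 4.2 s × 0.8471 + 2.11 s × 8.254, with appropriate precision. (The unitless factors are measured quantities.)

4.2 × 0.8471 = 3.55782 → 3.6 s (2 s.f., last digit at the 10^-1 place).
2.11 × 8.254 = 17.41594 → 17.4 s (3 s.f., last digit at the 10^-1 place).
Sum: 20.97376 s; keep the coarser place, 10^-1.
Result: 21.0 s.

21.0 s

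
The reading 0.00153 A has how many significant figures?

0.00153: leading zeros are not significant.

3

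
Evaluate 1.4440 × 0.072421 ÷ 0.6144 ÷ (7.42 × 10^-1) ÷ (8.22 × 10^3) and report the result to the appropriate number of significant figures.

2.79 × 10^-5

1.4440 × 0.072421 ÷ 0.6144 ÷ (7.42 × 10^-1) ÷ (8.22 × 10^3) = 0.0000279064620568…
Multiplication/division keeps the fewest significant figures: 1.4440 → 5 s.f., 0.072421 → 5 s.f., 0.6144 → 4 s.f., 7.42 × 10^-1 → 3 s.f., 8.22 × 10^3 → 3 s.f.; limit is 3.
Rounded to 3 significant figures: 2.79 × 10^-5.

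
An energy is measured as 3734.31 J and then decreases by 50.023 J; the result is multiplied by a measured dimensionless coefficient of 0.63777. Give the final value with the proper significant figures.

3734.31 J − 50.023 J = 3684.287 J; the difference is limited to 2 decimal places (6 s.f.).
Carrying full precision, 3684.287 × 0.63777 = 2349.72771999 J; 0.63777 has 5 s.f., so the result keeps min(6, 5) = 5 s.f.
Rounded to 5 significant figures: 2349.7 J.

2349.7 J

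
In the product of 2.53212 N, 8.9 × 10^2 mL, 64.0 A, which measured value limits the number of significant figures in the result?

8.9 × 10^2 mL

2.53212 N → 6 s.f.; 8.9 × 10^2 mL → 2 s.f.; 64.0 A → 3 s.f.
The fewest is 2 significant figures, from 8.9 × 10^2 mL.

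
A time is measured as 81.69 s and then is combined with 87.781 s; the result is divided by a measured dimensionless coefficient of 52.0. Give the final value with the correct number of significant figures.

3.26 s

81.69 s + 87.781 s = 169.471 s; the sum is limited to 2 decimal places (5 s.f.).
Carrying full precision, 169.471 ÷ 52.0 = 3.25905769231… s; 52.0 has 3 s.f., so the result keeps min(5, 3) = 3 s.f.
Rounded to 3 significant figures: 3.26 s.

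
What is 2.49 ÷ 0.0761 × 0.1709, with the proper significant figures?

2.49 ÷ 0.0761 × 0.1709 = 5.59186596583…
Multiplication/division keeps the fewest significant figures: 2.49 → 3 s.f., 0.0761 → 3 s.f., 0.1709 → 4 s.f.; limit is 3.
Rounded to 3 significant figures: 5.59.

5.59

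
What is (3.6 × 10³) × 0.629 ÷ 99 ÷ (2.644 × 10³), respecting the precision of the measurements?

0.0087

(3.6 × 10³) × 0.629 ÷ 99 ÷ (2.644 × 10³) = 0.00865080456608…
Multiplication/division keeps the fewest significant figures: 3.6 × 10³ → 2 s.f., 0.629 → 3 s.f., 99 → 2 s.f., 2.644 × 10³ → 4 s.f.; limit is 2.
Rounded to 2 significant figures: 0.0087.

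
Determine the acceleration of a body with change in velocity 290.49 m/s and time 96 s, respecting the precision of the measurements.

acceleration = 290.49 m/s ÷ 96 s = 3.0259375 m/s².
290.49 has 5 significant figures; 96 has 2.
Division/multiplication keeps the fewest: 2 significant figures.
Rounded: 3.0 m/s².

3.0 m/s²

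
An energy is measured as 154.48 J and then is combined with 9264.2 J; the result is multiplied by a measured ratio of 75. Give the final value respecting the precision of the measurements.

154.48 J + 9264.2 J = 9418.68 J; the sum is limited to 1 decimal place (5 s.f.).
Carrying full precision, 9418.68 × 75 = 706401 J; 75 has 2 s.f., so the result keeps min(5, 2) = 2 s.f.
Rounded to 2 significant figures: 7.1 × 10⁵ J.

7.1 × 10⁵ J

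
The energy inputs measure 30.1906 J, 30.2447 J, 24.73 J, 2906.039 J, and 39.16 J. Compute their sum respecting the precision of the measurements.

30.1906 J + 30.2447 J + 24.73 J + 2906.039 J + 39.16 J = 3030.3643 J.
Addition/subtraction keeps the fewest decimal places: 30.1906 → 4 decimal places, 30.2447 → 4 decimal places, 24.73 → 2 decimal places, 2906.039 → 3 decimal places, 39.16 → 2 decimal places; limit is 2.
Rounded to 2 decimal places: 3030.36 J.

3030.36 J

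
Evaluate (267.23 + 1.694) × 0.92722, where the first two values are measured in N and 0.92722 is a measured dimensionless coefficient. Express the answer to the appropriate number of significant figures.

249.35 N

267.23 N + 1.694 N = 268.924 N; the sum is limited to 2 decimal places (5 s.f.).
Carrying full precision, 268.924 × 0.92722 = 249.35171128 N; 0.92722 has 5 s.f., so the result keeps min(5, 5) = 5 s.f.
Rounded to 5 significant figures: 249.35 N.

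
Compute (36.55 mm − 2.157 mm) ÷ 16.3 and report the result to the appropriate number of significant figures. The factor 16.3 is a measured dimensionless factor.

36.55 mm − 2.157 mm = 34.393 mm; the difference is limited to 2 decimal places (4 s.f.).
Carrying full precision, 34.393 ÷ 16.3 = 2.11 mm; 16.3 has 3 s.f., so the result keeps min(4, 3) = 3 s.f.
Rounded to 3 significant figures: 2.11 mm.

2.11 mm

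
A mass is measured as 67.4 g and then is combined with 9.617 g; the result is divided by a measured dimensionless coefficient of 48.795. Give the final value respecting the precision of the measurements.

67.4 g + 9.617 g = 77.017 g; the sum is limited to 1 decimal place (3 s.f.).
Carrying full precision, 77.017 ÷ 48.795 = 1.57837893227… g; 48.795 has 5 s.f., so the result keeps min(3, 5) = 3 s.f.
Rounded to 3 significant figures: 1.58 g.

1.58 g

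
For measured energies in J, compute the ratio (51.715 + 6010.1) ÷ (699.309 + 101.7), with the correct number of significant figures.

51.715 + 6010.1 = 6061.815, limited to 1 d.p. → 5 s.f.; 699.309 + 101.7 = 801.009, limited to 1 d.p. → 4 s.f.
Carrying full precision, 6061.815 ÷ 801.009 = 7.56772395816…; keep min(5, 4) = 4 s.f.
Rounded to 4 significant figures: 7.568.

7.568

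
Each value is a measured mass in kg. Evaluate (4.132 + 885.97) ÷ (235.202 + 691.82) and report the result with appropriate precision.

4.132 + 885.97 = 890.102, limited to 2 d.p. → 5 s.f.; 235.202 + 691.82 = 927.022, limited to 2 d.p. → 5 s.f.
Carrying full precision, 890.102 ÷ 927.022 = 0.960173544964…; keep min(5, 5) = 5 s.f.
Rounded to 5 significant figures: 0.96017.

0.96017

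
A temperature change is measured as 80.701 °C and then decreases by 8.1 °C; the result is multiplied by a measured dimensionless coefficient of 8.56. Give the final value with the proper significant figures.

621 °C

80.701 °C − 8.1 °C = 72.601 °C; the difference is limited to 1 decimal place (3 s.f.).
Carrying full precision, 72.601 × 8.56 = 621.46456 °C; 8.56 has 3 s.f., so the result keeps min(3, 3) = 3 s.f.
Rounded to 3 significant figures: 621 °C.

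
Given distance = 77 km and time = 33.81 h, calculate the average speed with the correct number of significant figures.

average speed = 77 km ÷ 33.81 h = 2.27743271222… km/h.
77 has 2 significant figures; 33.81 has 4.
Division/multiplication keeps the fewest: 2 significant figures.
Rounded: 2.3 km/h.

2.3 km/h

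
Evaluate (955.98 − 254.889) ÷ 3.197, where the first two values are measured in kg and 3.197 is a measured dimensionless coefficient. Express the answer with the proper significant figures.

955.98 kg − 254.889 kg = 701.091 kg; the difference is limited to 2 decimal places (5 s.f.).
Carrying full precision, 701.091 ÷ 3.197 = 219.296527995… kg; 3.197 has 4 s.f., so the result keeps min(5, 4) = 4 s.f.
Rounded to 4 significant figures: 219.3 kg.

219.3 kg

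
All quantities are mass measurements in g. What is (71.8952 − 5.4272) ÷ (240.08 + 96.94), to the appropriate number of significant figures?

71.8952 − 5.4272 = 66.4680, limited to 4 d.p. → 6 s.f.; 240.08 + 96.94 = 337.02, limited to 2 d.p. → 5 s.f.
Carrying full precision, 66.4680 ÷ 337.02 = 0.197222716753…; keep min(6, 5) = 5 s.f.
Rounded to 5 significant figures: 0.19722.

0.19722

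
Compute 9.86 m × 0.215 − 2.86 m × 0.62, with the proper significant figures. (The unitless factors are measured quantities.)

9.86 × 0.215 = 2.1199 → 2.12 m (3 s.f., last digit at the 10^-2 place).
2.86 × 0.62 = 1.7732 → 1.8 m (2 s.f., last digit at the 10^-1 place).
Difference: 0.3467 m; keep the coarser place, 10^-1.
Result: 0.3 m.

0.3 m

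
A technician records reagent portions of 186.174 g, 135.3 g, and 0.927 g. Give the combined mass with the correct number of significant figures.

322.4 g

186.174 g + 135.3 g + 0.927 g = 322.401 g.
Addition/subtraction keeps the fewest decimal places: 186.174 → 3 decimal places, 135.3 → 1 decimal place, 0.927 → 3 decimal places; limit is 1.
Rounded to 1 decimal place: 322.4 g.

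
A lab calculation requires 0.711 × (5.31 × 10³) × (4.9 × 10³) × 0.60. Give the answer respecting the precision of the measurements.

0.711 × (5.31 × 10³) × (4.9 × 10³) × 0.60 = 11099705.4
Multiplication/division keeps the fewest significant figures: 0.711 → 3 s.f., 5.31 × 10³ → 3 s.f., 4.9 × 10³ → 2 s.f., 0.60 → 2 s.f.; limit is 2.
Rounded to 2 significant figures: 1.1 × 10⁷.

1.1 × 10⁷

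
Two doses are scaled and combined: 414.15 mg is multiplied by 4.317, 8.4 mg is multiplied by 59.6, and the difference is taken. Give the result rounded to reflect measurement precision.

1.29 × 10^3 mg

414.15 × 4.317 = 1787.88555 → 1788 mg (4 s.f., last digit at the 10^0 place).
8.4 × 59.6 = 500.64 → 5.0 × 10^2 mg (2 s.f., last digit at the 10^1 place).
Difference: 1287.24555 mg; keep the coarser place, 10^1.
Result: 1.29 × 10^3 mg.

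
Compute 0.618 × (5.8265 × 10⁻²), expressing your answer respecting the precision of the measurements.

0.618 × (5.8265 × 10⁻²) = 0.03600777
Multiplication/division keeps the fewest significant figures: 0.618 → 3 s.f., 5.8265 × 10⁻² → 5 s.f.; limit is 3.
Rounded to 3 significant figures: 0.0360.

0.0360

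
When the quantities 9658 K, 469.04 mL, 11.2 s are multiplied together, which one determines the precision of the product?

11.2 s

9658 K → 4 s.f.; 469.04 mL → 5 s.f.; 11.2 s → 3 s.f.
The fewest is 3 significant figures, from 11.2 s.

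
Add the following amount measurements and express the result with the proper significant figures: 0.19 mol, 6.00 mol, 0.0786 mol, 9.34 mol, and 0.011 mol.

15.62 mol

0.19 mol + 6.00 mol + 0.0786 mol + 9.34 mol + 0.011 mol = 15.6196 mol.
Addition/subtraction keeps the fewest decimal places: 0.19 → 2 decimal places, 6.00 → 2 decimal places, 0.0786 → 4 decimal places, 9.34 → 2 decimal places, 0.011 → 3 decimal places; limit is 2.
Rounded to 2 decimal places: 15.62 mol.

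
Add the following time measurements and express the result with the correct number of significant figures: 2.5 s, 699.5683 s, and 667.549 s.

2.5 s + 699.5683 s + 667.549 s = 1369.6173 s.
Addition/subtraction keeps the fewest decimal places: 2.5 → 1 decimal place, 699.5683 → 4 decimal places, 667.549 → 3 decimal places; limit is 1.
Rounded to 1 decimal place: 1369.6 s.

1369.6 s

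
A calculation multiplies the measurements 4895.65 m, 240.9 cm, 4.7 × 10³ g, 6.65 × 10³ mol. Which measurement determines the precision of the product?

4895.65 m → 6 s.f.; 240.9 cm → 4 s.f.; 4.7 × 10³ g → 2 s.f.; 6.65 × 10³ mol → 3 s.f.
The fewest is 2 significant figures, from 4.7 × 10³ g.

4.7 × 10³ g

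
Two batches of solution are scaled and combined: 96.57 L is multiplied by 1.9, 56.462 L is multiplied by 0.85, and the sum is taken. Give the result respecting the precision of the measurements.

2.3 × 10^2 L

96.57 × 1.9 = 183.483 → 1.8 × 10^2 L (2 s.f., last digit at the 10^1 place).
56.462 × 0.85 = 47.9927 → 48 L (2 s.f., last digit at the 10^0 place).
Sum: 231.4757 L; keep the coarser place, 10^1.
Result: 2.3 × 10^2 L.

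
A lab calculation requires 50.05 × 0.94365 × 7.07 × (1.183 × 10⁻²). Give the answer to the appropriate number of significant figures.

3.95

50.05 × 0.94365 × 7.07 × (1.183 × 10⁻²) = 3.9502009079…
Multiplication/division keeps the fewest significant figures: 50.05 → 4 s.f., 0.94365 → 5 s.f., 7.07 → 3 s.f., 1.183 × 10⁻² → 4 s.f.; limit is 3.
Rounded to 3 significant figures: 3.95.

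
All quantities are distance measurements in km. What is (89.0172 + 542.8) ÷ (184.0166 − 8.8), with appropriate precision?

89.0172 + 542.8 = 631.8172, limited to 1 d.p. → 4 s.f.; 184.0166 − 8.8 = 175.2166, limited to 1 d.p. → 4 s.f.
Carrying full precision, 631.8172 ÷ 175.2166 = 3.60592090019…; keep min(4, 4) = 4 s.f.
Rounded to 4 significant figures: 3.606.

3.606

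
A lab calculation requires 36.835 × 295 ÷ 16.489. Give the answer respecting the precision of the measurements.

659

36.835 × 295 ÷ 16.489 = 659.00448784…
Multiplication/division keeps the fewest significant figures: 36.835 → 5 s.f., 295 → 3 s.f., 16.489 → 5 s.f.; limit is 3.
Rounded to 3 significant figures: 659.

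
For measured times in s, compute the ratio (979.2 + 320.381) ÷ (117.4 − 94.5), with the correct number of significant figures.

979.2 + 320.381 = 1299.581, limited to 1 d.p. → 5 s.f.; 117.4 − 94.5 = 22.9, limited to 1 d.p. → 3 s.f.
Carrying full precision, 1299.581 ÷ 22.9 = 56.7502620087…; keep min(5, 3) = 3 s.f.
Rounded to 3 significant figures: 56.8.

56.8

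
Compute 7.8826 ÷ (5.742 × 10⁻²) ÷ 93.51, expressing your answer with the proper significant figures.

7.8826 ÷ (5.742 × 10⁻²) ÷ 93.51 = 1.46807500253…
Multiplication/division keeps the fewest significant figures: 7.8826 → 5 s.f., 5.742 × 10⁻² → 4 s.f., 93.51 → 4 s.f.; limit is 4.
Rounded to 4 significant figures: 1.468.

1.468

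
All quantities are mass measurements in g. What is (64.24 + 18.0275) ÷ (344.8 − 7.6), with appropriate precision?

0.2440

64.24 + 18.0275 = 82.2675, limited to 2 d.p. → 4 s.f.; 344.8 − 7.6 = 337.2, limited to 1 d.p. → 4 s.f.
Carrying full precision, 82.2675 ÷ 337.2 = 0.243972419929…; keep min(4, 4) = 4 s.f.
Rounded to 4 significant figures: 0.2440.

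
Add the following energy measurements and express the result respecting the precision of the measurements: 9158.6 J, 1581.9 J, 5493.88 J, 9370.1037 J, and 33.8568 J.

25638.3 J

9158.6 J + 1581.9 J + 5493.88 J + 9370.1037 J + 33.8568 J = 25638.3405 J.
Addition/subtraction keeps the fewest decimal places: 9158.6 → 1 decimal place, 1581.9 → 1 decimal place, 5493.88 → 2 decimal places, 9370.1037 → 4 decimal places, 33.8568 → 4 decimal places; limit is 1.
Rounded to 1 decimal place: 25638.3 J.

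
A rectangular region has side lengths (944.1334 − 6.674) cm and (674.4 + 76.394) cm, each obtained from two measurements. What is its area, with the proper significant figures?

944.1334 − 6.674 = 937.4594, limited to 3 d.p. → 6 s.f.; 674.4 + 76.394 = 750.794, limited to 1 d.p. → 4 s.f.
Carrying full precision, 937.4594 × 750.794 = 703838.892764…; keep min(6, 4) = 4 s.f.
Rounded to 4 significant figures: 7.038 × 10⁵ cm².

7.038 × 10⁵ cm²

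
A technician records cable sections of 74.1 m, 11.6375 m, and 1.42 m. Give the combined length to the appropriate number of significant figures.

74.1 m + 11.6375 m + 1.42 m = 87.1575 m.
Addition/subtraction keeps the fewest decimal places: 74.1 → 1 decimal place, 11.6375 → 4 decimal places, 1.42 → 2 decimal places; limit is 1.
Rounded to 1 decimal place: 87.2 m.

87.2 m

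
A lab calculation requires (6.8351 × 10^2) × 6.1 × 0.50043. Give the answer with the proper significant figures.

(6.8351 × 10^2) × 6.1 × 0.50043 = 2086.49834673
Multiplication/division keeps the fewest significant figures: 6.8351 × 10^2 → 5 s.f., 6.1 → 2 s.f., 0.50043 → 5 s.f.; limit is 2.
Rounded to 2 significant figures: 2.1 × 10^3.

2.1 × 10^3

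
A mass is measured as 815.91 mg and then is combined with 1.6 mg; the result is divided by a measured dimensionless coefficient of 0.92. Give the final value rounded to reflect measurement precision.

815.91 mg + 1.6 mg = 817.51 mg; the sum is limited to 1 decimal place (4 s.f.).
Carrying full precision, 817.51 ÷ 0.92 = 888.597826087… mg; 0.92 has 2 s.f., so the result keeps min(4, 2) = 2 s.f.
Rounded to 2 significant figures: 8.9 × 10^2 mg.

8.9 × 10^2 mg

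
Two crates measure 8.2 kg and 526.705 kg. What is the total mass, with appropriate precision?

8.2 kg + 526.705 kg = 534.905 kg.
Addition/subtraction keeps the fewest decimal places: 8.2 → 1 decimal place, 526.705 → 3 decimal places; limit is 1.
Rounded to 1 decimal place: 534.9 kg.

534.9 kg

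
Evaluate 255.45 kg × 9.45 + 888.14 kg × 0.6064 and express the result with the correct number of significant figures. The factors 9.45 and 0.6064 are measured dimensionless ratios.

2.95 × 10³ kg

255.45 × 9.45 = 2414.0025 → 2.41 × 10³ kg (3 s.f., last digit at the 10^1 place).
888.14 × 0.6064 = 538.568096 → 5.386 × 10² kg (4 s.f., last digit at the 10^-1 place).
Sum: 2952.570596 kg; keep the coarser place, 10^1.
Result: 2.95 × 10³ kg.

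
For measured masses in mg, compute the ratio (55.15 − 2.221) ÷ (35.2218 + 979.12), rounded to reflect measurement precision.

55.15 − 2.221 = 52.929, limited to 2 d.p. → 4 s.f.; 35.2218 + 979.12 = 1014.3418, limited to 2 d.p. → 6 s.f.
Carrying full precision, 52.929 ÷ 1014.3418 = 0.0521806357581…; keep min(4, 6) = 4 s.f.
Rounded to 4 significant figures: 0.05218.

0.05218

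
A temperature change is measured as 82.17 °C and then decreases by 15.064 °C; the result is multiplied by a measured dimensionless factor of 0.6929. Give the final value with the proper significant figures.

82.17 °C − 15.064 °C = 67.106 °C; the difference is limited to 2 decimal places (4 s.f.).
Carrying full precision, 67.106 × 0.6929 = 46.4977474 °C; 0.6929 has 4 s.f., so the result keeps min(4, 4) = 4 s.f.
Rounded to 4 significant figures: 46.50 °C.

46.50 °C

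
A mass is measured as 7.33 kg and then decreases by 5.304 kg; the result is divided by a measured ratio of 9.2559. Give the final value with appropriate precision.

0.219 kg

7.33 kg − 5.304 kg = 2.026 kg; the difference is limited to 2 decimal places (3 s.f.).
Carrying full precision, 2.026 ÷ 9.2559 = 0.218887412353… kg; 9.2559 has 5 s.f., so the result keeps min(3, 5) = 3 s.f.
Rounded to 3 significant figures: 0.219 kg.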